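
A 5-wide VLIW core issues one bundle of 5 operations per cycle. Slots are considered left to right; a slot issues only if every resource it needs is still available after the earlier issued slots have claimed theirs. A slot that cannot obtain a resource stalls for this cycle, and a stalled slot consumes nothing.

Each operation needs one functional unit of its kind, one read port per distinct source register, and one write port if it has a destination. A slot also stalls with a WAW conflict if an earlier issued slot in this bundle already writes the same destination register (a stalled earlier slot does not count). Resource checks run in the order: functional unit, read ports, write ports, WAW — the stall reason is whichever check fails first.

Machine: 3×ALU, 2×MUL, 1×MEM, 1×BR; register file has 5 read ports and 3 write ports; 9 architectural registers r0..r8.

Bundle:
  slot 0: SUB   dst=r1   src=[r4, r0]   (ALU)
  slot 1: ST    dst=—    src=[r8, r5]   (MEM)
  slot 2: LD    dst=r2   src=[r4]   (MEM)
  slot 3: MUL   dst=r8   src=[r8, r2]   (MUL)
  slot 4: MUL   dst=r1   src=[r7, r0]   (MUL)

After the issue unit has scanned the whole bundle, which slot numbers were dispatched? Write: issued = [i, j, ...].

issued = [0, 1]

[0] ALU needs rd=2 wr=1: ok; after: ALU=2 MUL=2 MEM=1 BR=1, R=3, W=2
[1] MEM needs rd=2 wr=0: ok; after: ALU=2 MUL=2 MEM=0 BR=1, R=1, W=2
[2] MEM needs rd=1 wr=1: FU; after: ALU=2 MUL=2 MEM=0 BR=1, R=1, W=2
[3] MUL needs rd=2 wr=1: RD_PORT; after: ALU=2 MUL=2 MEM=0 BR=1, R=1, W=2
[4] MUL needs rd=2 wr=1: RD_PORT; after: ALU=2 MUL=2 MEM=0 BR=1, R=1, W=2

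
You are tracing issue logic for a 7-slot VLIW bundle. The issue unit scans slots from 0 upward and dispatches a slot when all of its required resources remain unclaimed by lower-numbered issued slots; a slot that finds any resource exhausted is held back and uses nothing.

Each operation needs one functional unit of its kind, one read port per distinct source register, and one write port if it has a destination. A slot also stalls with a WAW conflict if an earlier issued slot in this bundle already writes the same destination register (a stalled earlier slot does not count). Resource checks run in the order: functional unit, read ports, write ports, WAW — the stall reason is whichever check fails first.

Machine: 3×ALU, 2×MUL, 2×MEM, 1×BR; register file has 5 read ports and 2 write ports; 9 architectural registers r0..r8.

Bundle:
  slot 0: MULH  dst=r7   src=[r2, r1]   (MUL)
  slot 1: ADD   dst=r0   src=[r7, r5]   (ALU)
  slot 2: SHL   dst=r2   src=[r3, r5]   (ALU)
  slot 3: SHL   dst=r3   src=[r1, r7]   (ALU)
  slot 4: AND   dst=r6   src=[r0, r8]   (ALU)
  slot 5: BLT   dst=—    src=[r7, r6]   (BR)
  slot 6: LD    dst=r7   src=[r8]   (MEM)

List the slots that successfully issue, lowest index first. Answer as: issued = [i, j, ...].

(0) want 1×MUL +2rd +1wr — yes → AL3|MU1|ME2|BR1|rd3|wr1
(1) want 1×ALU +2rd +1wr — yes → AL2|MU1|ME2|BR1|rd1|wr0
(2) want 1×ALU +2rd +1wr — RD_PORT → AL2|MU1|ME2|BR1|rd1|wr0
(3) want 1×ALU +2rd +1wr — RD_PORT → AL2|MU1|ME2|BR1|rd1|wr0
(4) want 1×ALU +2rd +1wr — RD_PORT → AL2|MU1|ME2|BR1|rd1|wr0
(5) want 1×BR +2rd +0wr — RD_PORT → AL2|MU1|ME2|BR1|rd1|wr0
(6) want 1×MEM +1rd +1wr — WR_PORT → AL2|MU1|ME2|BR1|rd1|wr0

issued = [0, 1]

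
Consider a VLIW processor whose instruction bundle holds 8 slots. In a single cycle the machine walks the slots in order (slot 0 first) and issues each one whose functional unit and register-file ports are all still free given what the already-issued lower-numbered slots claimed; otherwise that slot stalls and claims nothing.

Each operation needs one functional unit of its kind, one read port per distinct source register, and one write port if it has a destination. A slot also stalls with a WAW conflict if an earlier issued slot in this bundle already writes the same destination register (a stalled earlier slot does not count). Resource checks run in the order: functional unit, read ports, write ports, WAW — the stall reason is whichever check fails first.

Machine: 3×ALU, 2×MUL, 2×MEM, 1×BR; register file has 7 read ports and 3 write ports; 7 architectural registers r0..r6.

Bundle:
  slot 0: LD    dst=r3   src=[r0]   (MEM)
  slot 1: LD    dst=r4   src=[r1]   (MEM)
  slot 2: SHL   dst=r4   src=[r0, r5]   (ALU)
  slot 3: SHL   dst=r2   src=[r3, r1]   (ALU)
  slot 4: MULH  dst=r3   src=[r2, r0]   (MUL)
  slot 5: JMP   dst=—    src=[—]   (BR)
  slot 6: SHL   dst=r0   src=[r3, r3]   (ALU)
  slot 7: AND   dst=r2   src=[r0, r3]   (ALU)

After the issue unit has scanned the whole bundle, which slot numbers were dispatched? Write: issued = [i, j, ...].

(0) want 1×MEM +1rd +1wr — yes → AL3|MU2|ME1|BR1|rd6|wr2
(1) want 1×MEM +1rd +1wr — yes → AL3|MU2|ME0|BR1|rd5|wr1
(2) want 1×ALU +2rd +1wr — WAW → AL3|MU2|ME0|BR1|rd5|wr1
(3) want 1×ALU +2rd +1wr — yes → AL2|MU2|ME0|BR1|rd3|wr0
(4) want 1×MUL +2rd +1wr — WR_PORT → AL2|MU2|ME0|BR1|rd3|wr0
(5) want 1×BR +0rd +0wr — yes → AL2|MU2|ME0|BR0|rd3|wr0
(6) want 1×ALU +1rd +1wr — WR_PORT → AL2|MU2|ME0|BR0|rd3|wr0
(7) want 1×ALU +2rd +1wr — WR_PORT → AL2|MU2|ME0|BR0|rd3|wr0

issued = [0, 1, 3, 5]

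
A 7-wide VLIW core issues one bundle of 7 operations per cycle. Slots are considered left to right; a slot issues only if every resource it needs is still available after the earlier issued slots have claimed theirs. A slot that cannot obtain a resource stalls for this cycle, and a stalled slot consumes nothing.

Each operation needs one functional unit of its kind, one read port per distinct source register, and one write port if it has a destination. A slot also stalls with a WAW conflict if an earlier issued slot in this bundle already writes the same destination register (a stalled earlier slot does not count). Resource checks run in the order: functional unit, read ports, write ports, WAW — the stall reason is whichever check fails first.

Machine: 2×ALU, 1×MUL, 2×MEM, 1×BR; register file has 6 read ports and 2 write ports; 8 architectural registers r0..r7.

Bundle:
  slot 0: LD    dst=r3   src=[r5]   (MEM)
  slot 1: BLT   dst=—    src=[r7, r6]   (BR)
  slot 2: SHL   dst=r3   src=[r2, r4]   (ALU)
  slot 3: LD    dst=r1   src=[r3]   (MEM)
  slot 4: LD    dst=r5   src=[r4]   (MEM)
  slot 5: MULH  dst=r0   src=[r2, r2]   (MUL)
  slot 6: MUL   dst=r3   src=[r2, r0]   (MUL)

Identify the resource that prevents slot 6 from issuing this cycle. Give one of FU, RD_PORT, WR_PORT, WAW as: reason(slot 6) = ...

#0 MEM src=r5 dispatched  <A:2 Mu:1 Ld:1 B:1 rd:5 wr:1>
#1 BR src=r7,r6 dispatched  <A:2 Mu:1 Ld:1 B:0 rd:3 wr:1>
#2 ALU src=r2,r4 held:WAW  <A:2 Mu:1 Ld:1 B:0 rd:3 wr:1>
#3 MEM src=r3 dispatched  <A:2 Mu:1 Ld:0 B:0 rd:2 wr:0>
#4 MEM src=r4 held:FU  <A:2 Mu:1 Ld:0 B:0 rd:2 wr:0>
#5 MUL src=r2,r2 held:WR_PORT  <A:2 Mu:1 Ld:0 B:0 rd:2 wr:0>
#6 MUL src=r2,r0 held:WR_PORT  <A:2 Mu:1 Ld:0 B:0 rd:2 wr:0>

reason(slot 6) = WR_PORT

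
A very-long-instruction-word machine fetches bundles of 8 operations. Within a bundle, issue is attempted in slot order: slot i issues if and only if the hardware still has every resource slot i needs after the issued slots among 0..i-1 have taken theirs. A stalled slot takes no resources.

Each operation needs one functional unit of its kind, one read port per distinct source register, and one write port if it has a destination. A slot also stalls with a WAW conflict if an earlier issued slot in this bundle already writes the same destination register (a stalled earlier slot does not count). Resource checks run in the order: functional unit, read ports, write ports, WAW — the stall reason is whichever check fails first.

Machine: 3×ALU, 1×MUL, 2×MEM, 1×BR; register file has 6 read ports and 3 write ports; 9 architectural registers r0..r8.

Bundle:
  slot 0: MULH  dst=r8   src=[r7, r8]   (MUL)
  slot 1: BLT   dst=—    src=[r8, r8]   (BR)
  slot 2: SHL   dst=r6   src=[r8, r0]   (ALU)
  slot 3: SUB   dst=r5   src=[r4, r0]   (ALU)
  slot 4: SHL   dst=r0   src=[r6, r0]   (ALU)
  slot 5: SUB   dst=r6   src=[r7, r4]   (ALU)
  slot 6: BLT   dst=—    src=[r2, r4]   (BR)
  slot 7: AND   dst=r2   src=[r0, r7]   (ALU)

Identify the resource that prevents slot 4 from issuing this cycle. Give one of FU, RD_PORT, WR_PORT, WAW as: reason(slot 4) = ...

reason(slot 4) = RD_PORT

#0 MUL src=r7,r8 dispatched  <A:3 Mu:0 Ld:2 B:1 rd:4 wr:2>
#1 BR src=r8,r8 dispatched  <A:3 Mu:0 Ld:2 B:0 rd:3 wr:2>
#2 ALU src=r8,r0 dispatched  <A:2 Mu:0 Ld:2 B:0 rd:1 wr:1>
#3 ALU src=r4,r0 held:RD_PORT  <A:2 Mu:0 Ld:2 B:0 rd:1 wr:1>
#4 ALU src=r6,r0 held:RD_PORT  <A:2 Mu:0 Ld:2 B:0 rd:1 wr:1>
#5 ALU src=r7,r4 held:RD_PORT  <A:2 Mu:0 Ld:2 B:0 rd:1 wr:1>
#6 BR src=r2,r4 held:FU  <A:2 Mu:0 Ld:2 B:0 rd:1 wr:1>
#7 ALU src=r0,r7 held:RD_PORT  <A:2 Mu:0 Ld:2 B:0 rd:1 wr:1>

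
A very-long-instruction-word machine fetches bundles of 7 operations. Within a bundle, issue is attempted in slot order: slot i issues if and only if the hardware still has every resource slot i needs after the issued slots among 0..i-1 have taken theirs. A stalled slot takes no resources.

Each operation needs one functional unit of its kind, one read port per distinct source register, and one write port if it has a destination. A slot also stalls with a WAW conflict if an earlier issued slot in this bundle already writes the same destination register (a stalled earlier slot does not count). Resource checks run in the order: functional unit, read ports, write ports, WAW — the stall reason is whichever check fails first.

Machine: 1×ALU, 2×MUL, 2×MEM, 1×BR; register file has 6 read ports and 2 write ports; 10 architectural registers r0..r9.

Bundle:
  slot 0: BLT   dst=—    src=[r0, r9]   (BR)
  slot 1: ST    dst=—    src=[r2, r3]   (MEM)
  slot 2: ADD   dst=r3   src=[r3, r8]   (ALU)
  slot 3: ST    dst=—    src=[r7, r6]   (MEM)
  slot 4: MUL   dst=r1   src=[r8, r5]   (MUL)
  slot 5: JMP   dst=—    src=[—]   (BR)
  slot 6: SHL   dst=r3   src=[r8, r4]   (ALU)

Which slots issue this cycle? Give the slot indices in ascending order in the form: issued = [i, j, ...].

issued = [0, 1, 2]

#0 BR src=r0,r9 dispatched  <A:1 Mu:2 Ld:2 B:0 rd:4 wr:2>
#1 MEM src=r2,r3 dispatched  <A:1 Mu:2 Ld:1 B:0 rd:2 wr:2>
#2 ALU src=r3,r8 dispatched  <A:0 Mu:2 Ld:1 B:0 rd:0 wr:1>
#3 MEM src=r7,r6 held:RD_PORT  <A:0 Mu:2 Ld:1 B:0 rd:0 wr:1>
#4 MUL src=r8,r5 held:RD_PORT  <A:0 Mu:2 Ld:1 B:0 rd:0 wr:1>
#5 BR src=- held:FU  <A:0 Mu:2 Ld:1 B:0 rd:0 wr:1>
#6 ALU src=r8,r4 held:FU  <A:0 Mu:2 Ld:1 B:0 rd:0 wr:1>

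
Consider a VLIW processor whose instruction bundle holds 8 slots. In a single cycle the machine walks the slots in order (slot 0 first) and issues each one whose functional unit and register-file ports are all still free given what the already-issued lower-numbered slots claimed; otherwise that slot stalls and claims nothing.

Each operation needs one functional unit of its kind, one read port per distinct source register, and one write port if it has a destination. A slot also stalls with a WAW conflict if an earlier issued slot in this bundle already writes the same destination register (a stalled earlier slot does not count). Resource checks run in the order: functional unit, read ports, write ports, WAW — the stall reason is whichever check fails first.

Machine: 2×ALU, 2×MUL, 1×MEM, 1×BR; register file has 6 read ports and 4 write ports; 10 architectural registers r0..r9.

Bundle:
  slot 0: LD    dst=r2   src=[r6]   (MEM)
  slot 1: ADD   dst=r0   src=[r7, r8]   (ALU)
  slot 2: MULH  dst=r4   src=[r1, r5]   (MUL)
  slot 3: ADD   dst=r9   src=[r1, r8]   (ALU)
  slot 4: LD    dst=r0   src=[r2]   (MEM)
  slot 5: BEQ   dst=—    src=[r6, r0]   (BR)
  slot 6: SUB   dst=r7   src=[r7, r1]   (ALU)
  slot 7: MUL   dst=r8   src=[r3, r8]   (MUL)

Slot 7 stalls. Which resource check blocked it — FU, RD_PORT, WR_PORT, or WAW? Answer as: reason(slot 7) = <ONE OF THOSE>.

slot 0 (MEM): ISSUE — free A2,Mu2,Ld0,B1 rp5 wp3
slot 1 (ALU): ISSUE — free A1,Mu2,Ld0,B1 rp3 wp2
slot 2 (MUL): ISSUE — free A1,Mu1,Ld0,B1 rp1 wp1
slot 3 (ALU): stall RD_PORT — free A1,Mu1,Ld0,B1 rp1 wp1
slot 4 (MEM): stall FU — free A1,Mu1,Ld0,B1 rp1 wp1
slot 5 (BR): stall RD_PORT — free A1,Mu1,Ld0,B1 rp1 wp1
slot 6 (ALU): stall RD_PORT — free A1,Mu1,Ld0,B1 rp1 wp1
slot 7 (MUL): stall RD_PORT — free A1,Mu1,Ld0,B1 rp1 wp1

reason(slot 7) = RD_PORT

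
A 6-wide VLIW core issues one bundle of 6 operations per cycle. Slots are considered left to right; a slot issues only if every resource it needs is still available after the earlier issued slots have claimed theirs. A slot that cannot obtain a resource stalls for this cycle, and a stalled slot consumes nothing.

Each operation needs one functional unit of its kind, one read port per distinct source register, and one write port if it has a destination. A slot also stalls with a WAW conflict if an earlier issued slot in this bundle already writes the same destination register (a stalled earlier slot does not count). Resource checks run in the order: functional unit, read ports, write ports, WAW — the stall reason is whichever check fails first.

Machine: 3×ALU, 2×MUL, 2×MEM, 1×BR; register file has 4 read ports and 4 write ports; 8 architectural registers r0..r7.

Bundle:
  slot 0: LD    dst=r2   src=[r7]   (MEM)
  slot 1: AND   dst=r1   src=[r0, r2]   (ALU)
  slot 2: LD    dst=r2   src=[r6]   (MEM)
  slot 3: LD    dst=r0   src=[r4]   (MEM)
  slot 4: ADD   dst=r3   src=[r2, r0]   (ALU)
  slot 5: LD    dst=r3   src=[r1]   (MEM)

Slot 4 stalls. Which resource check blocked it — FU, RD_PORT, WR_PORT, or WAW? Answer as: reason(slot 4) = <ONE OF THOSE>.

slot 0 (MEM): ISSUE — free A3,Mu2,Ld1,B1 rp3 wp3
slot 1 (ALU): ISSUE — free A2,Mu2,Ld1,B1 rp1 wp2
slot 2 (MEM): stall WAW — free A2,Mu2,Ld1,B1 rp1 wp2
slot 3 (MEM): ISSUE — free A2,Mu2,Ld0,B1 rp0 wp1
slot 4 (ALU): stall RD_PORT — free A2,Mu2,Ld0,B1 rp0 wp1
slot 5 (MEM): stall FU — free A2,Mu2,Ld0,B1 rp0 wp1

reason(slot 4) = RD_PORT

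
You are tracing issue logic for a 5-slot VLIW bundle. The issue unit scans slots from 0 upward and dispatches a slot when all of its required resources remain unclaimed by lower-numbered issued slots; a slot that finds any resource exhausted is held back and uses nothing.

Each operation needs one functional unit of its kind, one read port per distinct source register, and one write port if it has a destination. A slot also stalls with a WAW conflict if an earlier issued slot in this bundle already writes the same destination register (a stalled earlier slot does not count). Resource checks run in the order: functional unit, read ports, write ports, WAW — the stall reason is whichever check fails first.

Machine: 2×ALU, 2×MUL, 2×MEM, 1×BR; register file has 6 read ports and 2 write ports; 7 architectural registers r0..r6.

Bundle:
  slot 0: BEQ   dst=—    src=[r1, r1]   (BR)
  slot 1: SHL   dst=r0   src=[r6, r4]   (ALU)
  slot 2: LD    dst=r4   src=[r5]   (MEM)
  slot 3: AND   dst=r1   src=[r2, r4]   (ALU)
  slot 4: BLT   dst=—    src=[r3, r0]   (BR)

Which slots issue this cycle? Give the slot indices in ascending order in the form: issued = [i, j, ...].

issued = [0, 1, 2]

slot 0 (BR): ISSUE — free A2,Mu2,Ld2,B0 rp5 wp2
slot 1 (ALU): ISSUE — free A1,Mu2,Ld2,B0 rp3 wp1
slot 2 (MEM): ISSUE — free A1,Mu2,Ld1,B0 rp2 wp0
slot 3 (ALU): stall WR_PORT — free A1,Mu2,Ld1,B0 rp2 wp0
slot 4 (BR): stall FU — free A1,Mu2,Ld1,B0 rp2 wp0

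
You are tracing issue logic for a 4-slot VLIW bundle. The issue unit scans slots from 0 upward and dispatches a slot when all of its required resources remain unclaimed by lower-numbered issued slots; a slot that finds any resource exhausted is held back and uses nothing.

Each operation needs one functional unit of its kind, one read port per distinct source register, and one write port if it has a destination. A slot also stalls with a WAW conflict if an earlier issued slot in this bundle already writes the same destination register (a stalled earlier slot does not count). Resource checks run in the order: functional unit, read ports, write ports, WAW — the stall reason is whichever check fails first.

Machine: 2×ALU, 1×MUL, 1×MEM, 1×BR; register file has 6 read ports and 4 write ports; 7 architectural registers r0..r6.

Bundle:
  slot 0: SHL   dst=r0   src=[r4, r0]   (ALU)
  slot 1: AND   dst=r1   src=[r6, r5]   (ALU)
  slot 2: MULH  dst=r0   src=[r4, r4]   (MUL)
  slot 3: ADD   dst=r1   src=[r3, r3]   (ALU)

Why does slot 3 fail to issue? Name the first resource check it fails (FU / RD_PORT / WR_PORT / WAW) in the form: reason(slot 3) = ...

reason(slot 3) = FU

(0) want 1×ALU +2rd +1wr — yes → AL1|MU1|ME1|BR1|rd4|wr3
(1) want 1×ALU +2rd +1wr — yes → AL0|MU1|ME1|BR1|rd2|wr2
(2) want 1×MUL +1rd +1wr — WAW → AL0|MU1|ME1|BR1|rd2|wr2
(3) want 1×ALU +1rd +1wr — FU → AL0|MU1|ME1|BR1|rd2|wr2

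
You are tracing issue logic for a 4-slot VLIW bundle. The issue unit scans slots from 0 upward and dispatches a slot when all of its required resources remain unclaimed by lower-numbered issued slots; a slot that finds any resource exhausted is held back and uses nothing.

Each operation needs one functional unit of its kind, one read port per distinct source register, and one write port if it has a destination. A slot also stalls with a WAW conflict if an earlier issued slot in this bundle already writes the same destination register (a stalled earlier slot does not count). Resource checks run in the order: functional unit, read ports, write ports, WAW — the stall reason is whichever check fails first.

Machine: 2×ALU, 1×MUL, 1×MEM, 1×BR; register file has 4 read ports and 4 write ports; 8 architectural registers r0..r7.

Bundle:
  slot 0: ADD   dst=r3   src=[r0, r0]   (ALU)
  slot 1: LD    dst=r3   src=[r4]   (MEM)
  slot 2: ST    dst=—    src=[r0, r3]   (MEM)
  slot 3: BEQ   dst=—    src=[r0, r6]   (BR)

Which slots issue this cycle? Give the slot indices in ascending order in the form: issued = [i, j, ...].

issued = [0, 2]

(0) want 1×ALU +1rd +1wr — yes → AL1|MU1|ME1|BR1|rd3|wr3
(1) want 1×MEM +1rd +1wr — WAW → AL1|MU1|ME1|BR1|rd3|wr3
(2) want 1×MEM +2rd +0wr — yes → AL1|MU1|ME0|BR1|rd1|wr3
(3) want 1×BR +2rd +0wr — RD_PORT → AL1|MU1|ME0|BR1|rd1|wr3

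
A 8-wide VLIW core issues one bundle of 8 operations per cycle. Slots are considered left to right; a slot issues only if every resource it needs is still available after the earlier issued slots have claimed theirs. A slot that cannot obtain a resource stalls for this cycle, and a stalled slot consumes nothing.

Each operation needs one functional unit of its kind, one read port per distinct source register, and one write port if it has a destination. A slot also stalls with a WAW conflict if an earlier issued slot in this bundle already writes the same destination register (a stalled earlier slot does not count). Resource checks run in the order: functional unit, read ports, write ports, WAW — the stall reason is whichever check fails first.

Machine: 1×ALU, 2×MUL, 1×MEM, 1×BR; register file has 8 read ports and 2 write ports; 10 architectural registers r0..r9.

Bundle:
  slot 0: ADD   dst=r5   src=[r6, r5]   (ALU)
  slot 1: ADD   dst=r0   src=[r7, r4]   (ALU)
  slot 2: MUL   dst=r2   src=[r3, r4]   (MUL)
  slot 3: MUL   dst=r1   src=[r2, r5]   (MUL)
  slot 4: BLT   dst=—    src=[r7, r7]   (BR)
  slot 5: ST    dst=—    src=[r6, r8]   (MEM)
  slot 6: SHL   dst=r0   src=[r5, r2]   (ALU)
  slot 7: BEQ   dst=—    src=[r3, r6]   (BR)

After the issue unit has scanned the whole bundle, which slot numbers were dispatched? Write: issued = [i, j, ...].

issued = [0, 2, 4, 5]

[0] ALU needs rd=2 wr=1: ok; after: ALU=0 MUL=2 MEM=1 BR=1, R=6, W=1
[1] ALU needs rd=2 wr=1: FU; after: ALU=0 MUL=2 MEM=1 BR=1, R=6, W=1
[2] MUL needs rd=2 wr=1: ok; after: ALU=0 MUL=1 MEM=1 BR=1, R=4, W=0
[3] MUL needs rd=2 wr=1: WR_PORT; after: ALU=0 MUL=1 MEM=1 BR=1, R=4, W=0
[4] BR needs rd=1 wr=0: ok; after: ALU=0 MUL=1 MEM=1 BR=0, R=3, W=0
[5] MEM needs rd=2 wr=0: ok; after: ALU=0 MUL=1 MEM=0 BR=0, R=1, W=0
[6] ALU needs rd=2 wr=1: FU; after: ALU=0 MUL=1 MEM=0 BR=0, R=1, W=0
[7] BR needs rd=2 wr=0: FU; after: ALU=0 MUL=1 MEM=0 BR=0, R=1, W=0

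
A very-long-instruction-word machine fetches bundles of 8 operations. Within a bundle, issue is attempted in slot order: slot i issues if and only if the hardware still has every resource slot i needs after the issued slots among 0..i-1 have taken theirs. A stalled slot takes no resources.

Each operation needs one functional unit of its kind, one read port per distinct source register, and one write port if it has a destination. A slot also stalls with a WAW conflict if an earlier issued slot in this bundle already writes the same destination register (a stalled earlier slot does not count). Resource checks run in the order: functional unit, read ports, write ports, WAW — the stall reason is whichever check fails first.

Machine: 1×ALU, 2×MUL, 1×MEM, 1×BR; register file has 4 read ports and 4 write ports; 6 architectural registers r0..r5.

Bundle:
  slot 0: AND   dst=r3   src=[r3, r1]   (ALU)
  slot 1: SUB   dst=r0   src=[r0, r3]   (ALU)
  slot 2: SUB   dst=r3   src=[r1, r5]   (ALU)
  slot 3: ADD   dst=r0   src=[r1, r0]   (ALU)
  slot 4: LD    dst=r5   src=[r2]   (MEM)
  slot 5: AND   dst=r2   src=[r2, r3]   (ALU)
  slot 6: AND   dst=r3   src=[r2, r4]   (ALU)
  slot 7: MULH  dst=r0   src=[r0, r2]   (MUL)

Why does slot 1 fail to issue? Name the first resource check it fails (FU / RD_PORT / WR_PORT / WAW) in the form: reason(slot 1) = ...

reason(slot 1) = FU

slot 0 (ALU): ISSUE — free A0,Mu2,Ld1,B1 rp2 wp3
slot 1 (ALU): stall FU — free A0,Mu2,Ld1,B1 rp2 wp3
slot 2 (ALU): stall FU — free A0,Mu2,Ld1,B1 rp2 wp3
slot 3 (ALU): stall FU — free A0,Mu2,Ld1,B1 rp2 wp3
slot 4 (MEM): ISSUE — free A0,Mu2,Ld0,B1 rp1 wp2
slot 5 (ALU): stall FU — free A0,Mu2,Ld0,B1 rp1 wp2
slot 6 (ALU): stall FU — free A0,Mu2,Ld0,B1 rp1 wp2
slot 7 (MUL): stall RD_PORT — free A0,Mu2,Ld0,B1 rp1 wp2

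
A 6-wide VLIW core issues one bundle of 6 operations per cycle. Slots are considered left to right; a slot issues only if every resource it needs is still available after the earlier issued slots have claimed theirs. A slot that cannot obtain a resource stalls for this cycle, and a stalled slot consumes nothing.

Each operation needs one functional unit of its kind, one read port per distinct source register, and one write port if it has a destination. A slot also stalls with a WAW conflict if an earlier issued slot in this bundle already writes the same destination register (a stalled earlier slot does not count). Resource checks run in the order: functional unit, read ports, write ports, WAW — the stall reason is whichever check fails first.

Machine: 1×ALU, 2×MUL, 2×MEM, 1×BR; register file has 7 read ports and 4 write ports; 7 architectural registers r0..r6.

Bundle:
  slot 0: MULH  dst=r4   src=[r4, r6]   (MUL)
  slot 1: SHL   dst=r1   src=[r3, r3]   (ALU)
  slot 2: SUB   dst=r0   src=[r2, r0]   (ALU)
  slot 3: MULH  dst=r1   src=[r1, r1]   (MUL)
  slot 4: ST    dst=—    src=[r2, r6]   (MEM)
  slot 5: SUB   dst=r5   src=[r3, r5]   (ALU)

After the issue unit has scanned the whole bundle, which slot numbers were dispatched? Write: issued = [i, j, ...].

[0] MUL needs rd=2 wr=1: ok; after: ALU=1 MUL=1 MEM=2 BR=1, R=5, W=3
[1] ALU needs rd=1 wr=1: ok; after: ALU=0 MUL=1 MEM=2 BR=1, R=4, W=2
[2] ALU needs rd=2 wr=1: FU; after: ALU=0 MUL=1 MEM=2 BR=1, R=4, W=2
[3] MUL needs rd=1 wr=1: WAW; after: ALU=0 MUL=1 MEM=2 BR=1, R=4, W=2
[4] MEM needs rd=2 wr=0: ok; after: ALU=0 MUL=1 MEM=1 BR=1, R=2, W=2
[5] ALU needs rd=2 wr=1: FU; after: ALU=0 MUL=1 MEM=1 BR=1, R=2, W=2

issued = [0, 1, 4]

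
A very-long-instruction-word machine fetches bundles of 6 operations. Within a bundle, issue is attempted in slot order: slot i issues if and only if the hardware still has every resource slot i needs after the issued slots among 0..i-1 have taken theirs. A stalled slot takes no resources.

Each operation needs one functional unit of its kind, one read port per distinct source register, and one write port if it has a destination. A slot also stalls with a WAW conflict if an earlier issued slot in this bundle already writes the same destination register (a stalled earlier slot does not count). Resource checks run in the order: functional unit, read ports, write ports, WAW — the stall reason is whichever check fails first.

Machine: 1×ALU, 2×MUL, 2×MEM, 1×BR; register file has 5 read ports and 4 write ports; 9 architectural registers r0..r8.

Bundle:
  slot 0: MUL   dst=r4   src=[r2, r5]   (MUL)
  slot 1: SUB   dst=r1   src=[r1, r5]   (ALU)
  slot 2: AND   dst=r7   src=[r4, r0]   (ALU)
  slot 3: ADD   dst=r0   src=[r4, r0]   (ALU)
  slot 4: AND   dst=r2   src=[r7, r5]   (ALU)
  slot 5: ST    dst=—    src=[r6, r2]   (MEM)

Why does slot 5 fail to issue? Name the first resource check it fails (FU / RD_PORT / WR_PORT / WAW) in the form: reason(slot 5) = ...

reason(slot 5) = RD_PORT

  0. MUL→r4 ⇒ go  {1A/1Mu/2Ld/1B | 3r 3w}
  1. ALU→r1 ⇒ go  {0A/1Mu/2Ld/1B | 1r 2w}
  2. ALU→r7 ⇒ no(FU)  {0A/1Mu/2Ld/1B | 1r 2w}
  3. ALU→r0 ⇒ no(FU)  {0A/1Mu/2Ld/1B | 1r 2w}
  4. ALU→r2 ⇒ no(FU)  {0A/1Mu/2Ld/1B | 1r 2w}
  5. MEM ⇒ no(RD_PORT)  {0A/1Mu/2Ld/1B | 1r 2w}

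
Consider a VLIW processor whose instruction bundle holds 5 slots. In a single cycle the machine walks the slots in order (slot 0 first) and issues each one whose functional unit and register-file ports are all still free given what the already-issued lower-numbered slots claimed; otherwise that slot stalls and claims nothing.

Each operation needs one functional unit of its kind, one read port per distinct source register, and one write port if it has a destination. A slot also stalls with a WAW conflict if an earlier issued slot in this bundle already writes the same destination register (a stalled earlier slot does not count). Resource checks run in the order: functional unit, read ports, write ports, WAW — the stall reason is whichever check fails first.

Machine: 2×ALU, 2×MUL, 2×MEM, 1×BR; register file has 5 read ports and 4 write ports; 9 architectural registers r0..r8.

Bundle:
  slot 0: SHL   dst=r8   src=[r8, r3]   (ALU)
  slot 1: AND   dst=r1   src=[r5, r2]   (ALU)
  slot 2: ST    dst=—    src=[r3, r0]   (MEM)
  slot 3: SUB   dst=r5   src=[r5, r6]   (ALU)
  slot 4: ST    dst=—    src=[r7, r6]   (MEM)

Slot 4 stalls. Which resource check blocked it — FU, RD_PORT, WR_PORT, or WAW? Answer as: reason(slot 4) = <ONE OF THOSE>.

reason(slot 4) = RD_PORT

[0] ALU needs rd=2 wr=1: ok; after: ALU=1 MUL=2 MEM=2 BR=1, R=3, W=3
[1] ALU needs rd=2 wr=1: ok; after: ALU=0 MUL=2 MEM=2 BR=1, R=1, W=2
[2] MEM needs rd=2 wr=0: RD_PORT; after: ALU=0 MUL=2 MEM=2 BR=1, R=1, W=2
[3] ALU needs rd=2 wr=1: FU; after: ALU=0 MUL=2 MEM=2 BR=1, R=1, W=2
[4] MEM needs rd=2 wr=0: RD_PORT; after: ALU=0 MUL=2 MEM=2 BR=1, R=1, W=2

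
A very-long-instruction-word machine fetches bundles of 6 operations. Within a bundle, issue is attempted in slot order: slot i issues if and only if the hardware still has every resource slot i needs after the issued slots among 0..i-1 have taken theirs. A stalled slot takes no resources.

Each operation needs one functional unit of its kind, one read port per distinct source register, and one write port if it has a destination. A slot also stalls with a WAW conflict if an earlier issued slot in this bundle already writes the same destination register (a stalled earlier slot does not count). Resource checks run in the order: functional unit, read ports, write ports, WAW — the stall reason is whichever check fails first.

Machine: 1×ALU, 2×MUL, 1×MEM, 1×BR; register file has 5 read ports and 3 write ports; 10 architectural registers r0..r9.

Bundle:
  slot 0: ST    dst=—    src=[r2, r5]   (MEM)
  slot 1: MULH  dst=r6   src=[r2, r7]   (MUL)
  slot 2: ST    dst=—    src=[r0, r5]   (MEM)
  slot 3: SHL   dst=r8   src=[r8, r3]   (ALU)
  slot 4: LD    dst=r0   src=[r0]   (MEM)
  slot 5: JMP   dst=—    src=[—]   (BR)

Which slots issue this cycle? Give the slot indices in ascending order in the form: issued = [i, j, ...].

issued = [0, 1, 5]

#0 MEM src=r2,r5 dispatched  <A:1 Mu:2 Ld:0 B:1 rd:3 wr:3>
#1 MUL src=r2,r7 dispatched  <A:1 Mu:1 Ld:0 B:1 rd:1 wr:2>
#2 MEM src=r0,r5 held:FU  <A:1 Mu:1 Ld:0 B:1 rd:1 wr:2>
#3 ALU src=r8,r3 held:RD_PORT  <A:1 Mu:1 Ld:0 B:1 rd:1 wr:2>
#4 MEM src=r0 held:FU  <A:1 Mu:1 Ld:0 B:1 rd:1 wr:2>
#5 BR src=- dispatched  <A:1 Mu:1 Ld:0 B:0 rd:1 wr:2>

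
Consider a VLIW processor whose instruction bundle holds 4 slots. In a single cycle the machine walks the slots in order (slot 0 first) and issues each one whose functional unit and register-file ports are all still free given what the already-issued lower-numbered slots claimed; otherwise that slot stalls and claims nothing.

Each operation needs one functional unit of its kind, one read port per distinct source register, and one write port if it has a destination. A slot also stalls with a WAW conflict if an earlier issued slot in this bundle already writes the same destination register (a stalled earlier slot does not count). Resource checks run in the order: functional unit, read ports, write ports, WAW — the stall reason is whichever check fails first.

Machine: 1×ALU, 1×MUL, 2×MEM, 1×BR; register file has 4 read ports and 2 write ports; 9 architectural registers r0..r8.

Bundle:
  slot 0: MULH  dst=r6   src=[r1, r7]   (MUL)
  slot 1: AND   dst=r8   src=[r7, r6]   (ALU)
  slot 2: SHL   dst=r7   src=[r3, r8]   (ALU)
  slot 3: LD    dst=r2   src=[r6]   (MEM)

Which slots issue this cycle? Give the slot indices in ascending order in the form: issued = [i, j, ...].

issued = [0, 1]

(0) want 1×MUL +2rd +1wr — yes → AL1|MU0|ME2|BR1|rd2|wr1
(1) want 1×ALU +2rd +1wr — yes → AL0|MU0|ME2|BR1|rd0|wr0
(2) want 1×ALU +2rd +1wr — FU → AL0|MU0|ME2|BR1|rd0|wr0
(3) want 1×MEM +1rd +1wr — RD_PORT → AL0|MU0|ME2|BR1|rd0|wr0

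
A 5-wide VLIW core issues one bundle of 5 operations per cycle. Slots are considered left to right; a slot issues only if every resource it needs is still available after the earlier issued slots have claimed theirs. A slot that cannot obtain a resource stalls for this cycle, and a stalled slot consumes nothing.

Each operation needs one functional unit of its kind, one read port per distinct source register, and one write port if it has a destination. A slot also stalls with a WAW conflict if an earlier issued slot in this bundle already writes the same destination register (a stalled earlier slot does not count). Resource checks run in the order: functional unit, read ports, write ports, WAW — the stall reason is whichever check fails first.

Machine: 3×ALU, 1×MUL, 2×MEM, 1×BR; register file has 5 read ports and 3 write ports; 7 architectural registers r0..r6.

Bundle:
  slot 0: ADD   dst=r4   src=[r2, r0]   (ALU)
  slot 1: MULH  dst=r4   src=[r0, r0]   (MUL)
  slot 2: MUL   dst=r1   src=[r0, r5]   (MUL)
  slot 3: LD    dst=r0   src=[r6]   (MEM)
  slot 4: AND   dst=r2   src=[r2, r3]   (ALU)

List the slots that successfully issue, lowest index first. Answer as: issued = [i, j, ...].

issued = [0, 2, 3]

slot 0 (ALU): ISSUE — free A2,Mu1,Ld2,B1 rp3 wp2
slot 1 (MUL): stall WAW — free A2,Mu1,Ld2,B1 rp3 wp2
slot 2 (MUL): ISSUE — free A2,Mu0,Ld2,B1 rp1 wp1
slot 3 (MEM): ISSUE — free A2,Mu0,Ld1,B1 rp0 wp0
slot 4 (ALU): stall RD_PORT — free A2,Mu0,Ld1,B1 rp0 wp0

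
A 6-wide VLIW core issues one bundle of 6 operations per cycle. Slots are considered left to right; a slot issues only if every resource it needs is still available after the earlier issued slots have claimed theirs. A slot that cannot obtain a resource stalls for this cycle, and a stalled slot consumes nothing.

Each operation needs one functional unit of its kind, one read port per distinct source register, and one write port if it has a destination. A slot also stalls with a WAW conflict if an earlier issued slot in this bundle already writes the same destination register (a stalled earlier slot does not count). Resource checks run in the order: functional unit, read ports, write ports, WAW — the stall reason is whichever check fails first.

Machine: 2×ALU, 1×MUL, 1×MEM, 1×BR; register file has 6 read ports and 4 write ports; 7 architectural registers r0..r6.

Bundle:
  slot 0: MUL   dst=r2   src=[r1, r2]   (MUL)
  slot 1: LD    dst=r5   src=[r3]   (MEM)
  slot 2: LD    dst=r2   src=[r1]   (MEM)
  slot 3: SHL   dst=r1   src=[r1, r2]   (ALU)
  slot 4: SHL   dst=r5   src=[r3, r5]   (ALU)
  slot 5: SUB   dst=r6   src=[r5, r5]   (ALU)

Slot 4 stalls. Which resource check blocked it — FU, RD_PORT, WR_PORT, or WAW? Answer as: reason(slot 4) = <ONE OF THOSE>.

#0 MUL src=r1,r2 dispatched  <A:2 Mu:0 Ld:1 B:1 rd:4 wr:3>
#1 MEM src=r3 dispatched  <A:2 Mu:0 Ld:0 B:1 rd:3 wr:2>
#2 MEM src=r1 held:FU  <A:2 Mu:0 Ld:0 B:1 rd:3 wr:2>
#3 ALU src=r1,r2 dispatched  <A:1 Mu:0 Ld:0 B:1 rd:1 wr:1>
#4 ALU src=r3,r5 held:RD_PORT  <A:1 Mu:0 Ld:0 B:1 rd:1 wr:1>
#5 ALU src=r5,r5 dispatched  <A:0 Mu:0 Ld:0 B:1 rd:0 wr:0>

reason(slot 4) = RD_PORT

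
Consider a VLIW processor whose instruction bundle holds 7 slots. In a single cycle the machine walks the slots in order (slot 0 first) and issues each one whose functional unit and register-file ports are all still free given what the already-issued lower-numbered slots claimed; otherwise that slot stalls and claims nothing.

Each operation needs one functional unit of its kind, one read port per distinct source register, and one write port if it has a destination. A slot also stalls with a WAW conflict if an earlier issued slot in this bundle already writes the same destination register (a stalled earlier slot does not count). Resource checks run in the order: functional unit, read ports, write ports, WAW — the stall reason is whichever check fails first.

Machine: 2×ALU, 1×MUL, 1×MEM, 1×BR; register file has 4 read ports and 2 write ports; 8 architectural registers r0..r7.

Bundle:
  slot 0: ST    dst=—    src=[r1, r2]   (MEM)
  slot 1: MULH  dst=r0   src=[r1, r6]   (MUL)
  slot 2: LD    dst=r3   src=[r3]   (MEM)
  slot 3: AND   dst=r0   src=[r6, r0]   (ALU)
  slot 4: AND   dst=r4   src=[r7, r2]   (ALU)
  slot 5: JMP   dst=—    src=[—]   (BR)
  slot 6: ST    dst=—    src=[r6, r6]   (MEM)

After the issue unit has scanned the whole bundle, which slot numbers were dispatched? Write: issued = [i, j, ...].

[0] MEM needs rd=2 wr=0: ok; after: ALU=2 MUL=1 MEM=0 BR=1, R=2, W=2
[1] MUL needs rd=2 wr=1: ok; after: ALU=2 MUL=0 MEM=0 BR=1, R=0, W=1
[2] MEM needs rd=1 wr=1: FU; after: ALU=2 MUL=0 MEM=0 BR=1, R=0, W=1
[3] ALU needs rd=2 wr=1: RD_PORT; after: ALU=2 MUL=0 MEM=0 BR=1, R=0, W=1
[4] ALU needs rd=2 wr=1: RD_PORT; after: ALU=2 MUL=0 MEM=0 BR=1, R=0, W=1
[5] BR needs rd=0 wr=0: ok; after: ALU=2 MUL=0 MEM=0 BR=0, R=0, W=1
[6] MEM needs rd=1 wr=0: FU; after: ALU=2 MUL=0 MEM=0 BR=0, R=0, W=1

issued = [0, 1, 5]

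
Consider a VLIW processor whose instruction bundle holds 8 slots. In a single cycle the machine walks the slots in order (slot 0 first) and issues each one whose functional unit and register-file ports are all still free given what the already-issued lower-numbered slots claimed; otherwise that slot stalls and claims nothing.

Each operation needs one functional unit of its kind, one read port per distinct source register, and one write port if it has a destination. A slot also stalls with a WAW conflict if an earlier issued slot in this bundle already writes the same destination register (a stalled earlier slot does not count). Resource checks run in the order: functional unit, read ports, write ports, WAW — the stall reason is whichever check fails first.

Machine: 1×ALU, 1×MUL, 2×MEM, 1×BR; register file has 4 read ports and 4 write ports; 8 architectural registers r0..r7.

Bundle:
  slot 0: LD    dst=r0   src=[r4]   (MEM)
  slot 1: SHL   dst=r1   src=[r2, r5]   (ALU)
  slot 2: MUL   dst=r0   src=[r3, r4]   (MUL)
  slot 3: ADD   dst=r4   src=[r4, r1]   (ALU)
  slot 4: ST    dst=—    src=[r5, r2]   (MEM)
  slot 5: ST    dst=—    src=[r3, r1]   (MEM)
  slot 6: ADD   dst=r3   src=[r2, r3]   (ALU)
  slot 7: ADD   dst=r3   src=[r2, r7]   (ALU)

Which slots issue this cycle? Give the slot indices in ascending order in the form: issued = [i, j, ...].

(0) want 1×MEM +1rd +1wr — yes → AL1|MU1|ME1|BR1|rd3|wr3
(1) want 1×ALU +2rd +1wr — yes → AL0|MU1|ME1|BR1|rd1|wr2
(2) want 1×MUL +2rd +1wr — RD_PORT → AL0|MU1|ME1|BR1|rd1|wr2
(3) want 1×ALU +2rd +1wr — FU → AL0|MU1|ME1|BR1|rd1|wr2
(4) want 1×MEM +2rd +0wr — RD_PORT → AL0|MU1|ME1|BR1|rd1|wr2
(5) want 1×MEM +2rd +0wr — RD_PORT → AL0|MU1|ME1|BR1|rd1|wr2
(6) want 1×ALU +2rd +1wr — FU → AL0|MU1|ME1|BR1|rd1|wr2
(7) want 1×ALU +2rd +1wr — FU → AL0|MU1|ME1|BR1|rd1|wr2

issued = [0, 1]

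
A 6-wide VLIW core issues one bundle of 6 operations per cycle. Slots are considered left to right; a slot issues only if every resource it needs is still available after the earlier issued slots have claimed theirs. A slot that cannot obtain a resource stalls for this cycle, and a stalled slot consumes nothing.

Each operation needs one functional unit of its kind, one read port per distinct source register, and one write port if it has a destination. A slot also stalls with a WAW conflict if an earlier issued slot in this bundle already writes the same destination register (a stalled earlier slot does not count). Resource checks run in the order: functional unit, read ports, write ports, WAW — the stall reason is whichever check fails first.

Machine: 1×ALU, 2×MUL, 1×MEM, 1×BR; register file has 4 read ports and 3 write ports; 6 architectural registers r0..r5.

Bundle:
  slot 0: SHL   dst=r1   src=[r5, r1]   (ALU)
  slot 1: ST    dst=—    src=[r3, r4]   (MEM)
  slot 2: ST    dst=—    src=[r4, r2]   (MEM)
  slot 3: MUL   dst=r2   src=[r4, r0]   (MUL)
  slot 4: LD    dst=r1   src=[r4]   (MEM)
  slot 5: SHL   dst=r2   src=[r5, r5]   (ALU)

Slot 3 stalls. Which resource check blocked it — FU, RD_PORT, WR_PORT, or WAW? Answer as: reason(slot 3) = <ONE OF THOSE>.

reason(slot 3) = RD_PORT

  0. ALU→r1 ⇒ go  {0A/2Mu/1Ld/1B | 2r 2w}
  1. MEM ⇒ go  {0A/2Mu/0Ld/1B | 0r 2w}
  2. MEM ⇒ no(FU)  {0A/2Mu/0Ld/1B | 0r 2w}
  3. MUL→r2 ⇒ no(RD_PORT)  {0A/2Mu/0Ld/1B | 0r 2w}
  4. MEM→r1 ⇒ no(FU)  {0A/2Mu/0Ld/1B | 0r 2w}
  5. ALU→r2 ⇒ no(FU)  {0A/2Mu/0Ld/1B | 0r 2w}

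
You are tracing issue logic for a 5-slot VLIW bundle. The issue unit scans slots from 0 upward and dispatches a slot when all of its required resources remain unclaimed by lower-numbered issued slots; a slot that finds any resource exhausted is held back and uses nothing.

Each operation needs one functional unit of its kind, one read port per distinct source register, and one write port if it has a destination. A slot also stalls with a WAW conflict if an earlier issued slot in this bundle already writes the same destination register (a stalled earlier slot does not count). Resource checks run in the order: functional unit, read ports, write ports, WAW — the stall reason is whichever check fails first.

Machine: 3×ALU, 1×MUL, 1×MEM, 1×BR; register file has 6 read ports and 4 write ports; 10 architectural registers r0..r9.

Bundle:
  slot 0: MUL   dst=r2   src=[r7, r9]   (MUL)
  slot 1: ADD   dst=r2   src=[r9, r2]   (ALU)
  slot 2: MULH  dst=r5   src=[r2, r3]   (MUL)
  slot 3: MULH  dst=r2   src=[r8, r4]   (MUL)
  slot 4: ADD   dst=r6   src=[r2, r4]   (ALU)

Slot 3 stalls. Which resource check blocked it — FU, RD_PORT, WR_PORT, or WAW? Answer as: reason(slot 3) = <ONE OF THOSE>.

reason(slot 3) = FU

  0. MUL→r2 ⇒ go  {3A/0Mu/1Ld/1B | 4r 3w}
  1. ALU→r2 ⇒ no(WAW)  {3A/0Mu/1Ld/1B | 4r 3w}
  2. MUL→r5 ⇒ no(FU)  {3A/0Mu/1Ld/1B | 4r 3w}
  3. MUL→r2 ⇒ no(FU)  {3A/0Mu/1Ld/1B | 4r 3w}
  4. ALU→r6 ⇒ go  {2A/0Mu/1Ld/1B | 2r 2w}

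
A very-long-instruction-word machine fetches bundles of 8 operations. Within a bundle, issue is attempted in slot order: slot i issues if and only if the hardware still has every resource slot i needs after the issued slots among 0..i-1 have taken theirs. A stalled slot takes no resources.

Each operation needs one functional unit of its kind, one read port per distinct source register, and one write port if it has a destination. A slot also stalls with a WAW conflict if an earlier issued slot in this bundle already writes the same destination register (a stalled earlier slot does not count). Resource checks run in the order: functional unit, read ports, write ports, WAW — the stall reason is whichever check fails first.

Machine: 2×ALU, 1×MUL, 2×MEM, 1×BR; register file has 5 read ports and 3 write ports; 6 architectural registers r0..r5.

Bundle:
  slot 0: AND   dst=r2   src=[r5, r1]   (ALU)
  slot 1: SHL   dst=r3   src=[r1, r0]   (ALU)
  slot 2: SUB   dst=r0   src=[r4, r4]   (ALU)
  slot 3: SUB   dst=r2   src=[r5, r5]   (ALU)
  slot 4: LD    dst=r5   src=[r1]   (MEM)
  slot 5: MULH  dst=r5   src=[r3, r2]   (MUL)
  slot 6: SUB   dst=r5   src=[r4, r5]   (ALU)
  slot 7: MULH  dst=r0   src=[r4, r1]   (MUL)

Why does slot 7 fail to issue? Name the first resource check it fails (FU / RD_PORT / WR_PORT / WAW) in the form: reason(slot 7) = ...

reason(slot 7) = RD_PORT

  0. ALU→r2 ⇒ go  {1A/1Mu/2Ld/1B | 3r 2w}
  1. ALU→r3 ⇒ go  {0A/1Mu/2Ld/1B | 1r 1w}
  2. ALU→r0 ⇒ no(FU)  {0A/1Mu/2Ld/1B | 1r 1w}
  3. ALU→r2 ⇒ no(FU)  {0A/1Mu/2Ld/1B | 1r 1w}
  4. MEM→r5 ⇒ go  {0A/1Mu/1Ld/1B | 0r 0w}
  5. MUL→r5 ⇒ no(RD_PORT)  {0A/1Mu/1Ld/1B | 0r 0w}
  6. ALU→r5 ⇒ no(FU)  {0A/1Mu/1Ld/1B | 0r 0w}
  7. MUL→r0 ⇒ no(RD_PORT)  {0A/1Mu/1Ld/1B | 0r 0w}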